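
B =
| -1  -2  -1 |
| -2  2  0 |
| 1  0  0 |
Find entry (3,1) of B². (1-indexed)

-1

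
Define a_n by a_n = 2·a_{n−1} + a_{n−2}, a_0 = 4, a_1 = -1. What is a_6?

46

With companion matrix A = [[2, 1], [1, 0]], [a_n, a_{n−1}]ᵀ = A·[a_{n−1}, a_{n−2}]ᵀ, so [a_6, a_5]ᵀ = A⁵·[a_1, a_0]ᵀ.
A⁵ = [[70, 29], [29, 12]], giving [a_6, a_5]ᵀ = [[46], [19]].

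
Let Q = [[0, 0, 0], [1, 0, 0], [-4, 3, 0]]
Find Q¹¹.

[[0, 0, 0], [0, 0, 0], [0, 0, 0]]

Q is strictly triangular, hence nilpotent: Q³ = 0, so Q¹¹ = 0.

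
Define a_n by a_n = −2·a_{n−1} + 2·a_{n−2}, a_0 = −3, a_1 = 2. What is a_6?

With companion matrix B = [[−2, 2], [1, 0]], [a_n, a_{n−1}]ᵀ = B·[a_{n−1}, a_{n−2}]ᵀ, so [a_6, a_5]ᵀ = B^5·[a_1, a_0]ᵀ.
B^5 = [[−120, 88], [44, −32]], giving [a_6, a_5]ᵀ = [[−504], [184]].

−504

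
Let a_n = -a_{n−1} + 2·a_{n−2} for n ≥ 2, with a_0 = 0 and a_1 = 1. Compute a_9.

With companion matrix M = [[-1, 2], [1, 0]], [a_n, a_{n−1}]ᵀ = M·[a_{n−1}, a_{n−2}]ᵀ, so [a_9, a_8]ᵀ = M⁸·[a_1, a_0]ᵀ.
M⁸ = [[171, -170], [-85, 86]], giving [a_9, a_8]ᵀ = [[171], [-85]].

171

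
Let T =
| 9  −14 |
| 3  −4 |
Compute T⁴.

[[471, −910], [195, −374]]

tr T = 5 and det T = 6, so the characteristic polynomial is λ² − (5)λ + (6) with roots 2 and 3.
Eigenvectors give P = [[−2, −7], [−1, −3]] with P⁻¹ = [[3, −7], [−1, 2]], and T = P·diag(2, 3)·P⁻¹.
Then T⁴ = P·diag(16, 81)·P⁻¹ = [[−32, −567], [−16, −243]] · [[3, −7], [−1, 2]] = [[471, −910], [195, −374]].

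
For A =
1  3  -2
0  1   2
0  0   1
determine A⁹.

A = I + N where N = [[0, 3, -2], [0, 0, 2], [0, 0, 0]] is strictly upper-triangular, so N³ = 0.
(I + N)⁹ = I + 9·N + 36·N² = [[1, 27, 198], [0, 1, 18], [0, 0, 1]].

[[1, 27, 198], [0, 1, 18], [0, 0, 1]]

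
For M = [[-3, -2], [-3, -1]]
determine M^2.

[[15, 8], [12, 7]]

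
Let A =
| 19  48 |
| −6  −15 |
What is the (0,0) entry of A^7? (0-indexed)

tr A = 4 and det A = 3, so the characteristic polynomial is λ² − (4)λ + (3) with roots 1 and 3.
Eigenvectors give P = [[−8, −3], [3, 1]] with P⁻¹ = [[1, 3], [−3, −8]], and A = P·diag(1, 3)·P⁻¹.
Then A^7 = P·diag(1, 2187)·P⁻¹ = [[−8, −6561], [3, 2187]] · [[1, 3], [−3, −8]] = [[19675, 52464], [−6558, −17487]].

19675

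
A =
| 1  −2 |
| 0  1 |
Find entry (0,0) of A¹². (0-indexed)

1

A = I + N where N = [[0, −2], [0, 0]] is strictly upper-triangular, so N² = 0.
(I + N)¹² = I + 12·N = [[1, −24], [0, 1]].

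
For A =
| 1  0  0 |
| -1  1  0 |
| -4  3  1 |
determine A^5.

A = I + N where N = [[0, 0, 0], [-1, 0, 0], [-4, 3, 0]] is strictly lower-triangular, so N^3 = 0.
(I + N)^5 = I + 5·N + 10·N^2 = [[1, 0, 0], [-5, 1, 0], [-50, 15, 1]].

[[1, 0, 0], [-5, 1, 0], [-50, 15, 1]]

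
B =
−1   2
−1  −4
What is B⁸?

[[−6049, −12610], [6305, 12866]]

tr B = −5 and det B = 6, so the characteristic polynomial is λ² − (−5)λ + (6) with roots −2 and −3.
Eigenvectors give P = [[−2, −1], [1, 1]] with P⁻¹ = [[−1, −1], [1, 2]], and B = P·diag(−2, −3)·P⁻¹.
Then B⁸ = P·diag(256, 6561)·P⁻¹ = [[−512, −6561], [256, 6561]] · [[−1, −1], [1, 2]] = [[−6049, −12610], [6305, 12866]].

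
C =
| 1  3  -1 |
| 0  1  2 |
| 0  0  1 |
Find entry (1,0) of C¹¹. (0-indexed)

C = I + N where N = [[0, 3, -1], [0, 0, 2], [0, 0, 0]] is strictly upper-triangular, so N³ = 0.
(I + N)¹¹ = I + 11·N + 55·N² = [[1, 33, 319], [0, 1, 22], [0, 0, 1]].

0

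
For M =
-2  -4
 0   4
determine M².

[[4, -8], [0, 16]]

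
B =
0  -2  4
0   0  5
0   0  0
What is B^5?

[[0, 0, 0], [0, 0, 0], [0, 0, 0]]

B is strictly triangular, hence nilpotent: B^3 = 0, so B^5 = 0.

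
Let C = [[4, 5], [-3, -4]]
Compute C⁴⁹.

[[4, 5], [-3, -4]]

C² = I (check: tr C = 0 and det C = -1), so C⁴⁹ = C since 49 is odd.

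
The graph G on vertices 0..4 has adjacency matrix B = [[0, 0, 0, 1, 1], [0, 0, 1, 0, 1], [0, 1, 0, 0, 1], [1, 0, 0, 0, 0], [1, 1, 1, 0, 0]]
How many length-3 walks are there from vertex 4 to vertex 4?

2

The number of length-3 walks from vertex 4 to vertex 4 is entry (4,4) of B^3, where B is the adjacency matrix.
B^2 = [[2, 1, 1, 0, 0], [1, 2, 1, 0, 1], [1, 1, 2, 0, 1], [0, 0, 0, 1, 1], [0, 1, 1, 1, 3]]
B^3 = [[0, 1, 1, 2, 4], [1, 2, 3, 1, 4], [1, 3, 2, 1, 4], [2, 1, 1, 0, 0], [4, 4, 4, 0, 2]]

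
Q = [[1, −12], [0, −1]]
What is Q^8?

[[1, 0], [0, 1]]

Q² = I (check: tr Q = 0 and det Q = −1), so Q^8 = I since 8 is even.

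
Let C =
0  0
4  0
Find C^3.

[[0, 0], [0, 0]]

C^2 = [[0, 0], [0, 0]]
C^3 = [[0, 0], [0, 0]]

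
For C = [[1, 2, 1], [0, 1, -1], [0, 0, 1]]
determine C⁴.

[[1, 8, -8], [0, 1, -4], [0, 0, 1]]

C = I + N where N = [[0, 2, 1], [0, 0, -1], [0, 0, 0]] is strictly upper-triangular, so N³ = 0.
(I + N)⁴ = I + 4·N + 6·N² = [[1, 8, -8], [0, 1, -4], [0, 0, 1]].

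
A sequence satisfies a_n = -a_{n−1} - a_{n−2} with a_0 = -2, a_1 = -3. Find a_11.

5

With companion matrix T = [[-1, -1], [1, 0]], [a_n, a_{n−1}]ᵀ = T·[a_{n−1}, a_{n−2}]ᵀ, so [a_11, a_10]ᵀ = T^10·[a_1, a_0]ᵀ.
T^10 = [[-1, -1], [1, 0]], giving [a_11, a_10]ᵀ = [[5], [-3]].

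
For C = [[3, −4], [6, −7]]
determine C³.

[[51, −52], [78, −79]]

tr C = −4 and det C = 3, so the characteristic polynomial is λ² − (−4)λ + (3) with roots −3 and −1.
Eigenvectors give P = [[−2, 1], [−3, 1]] with P⁻¹ = [[1, −1], [3, −2]], and C = P·diag(−3, −1)·P⁻¹.
Then C³ = P·diag(−27, −1)·P⁻¹ = [[54, −1], [81, −1]] · [[1, −1], [3, −2]] = [[51, −52], [78, −79]].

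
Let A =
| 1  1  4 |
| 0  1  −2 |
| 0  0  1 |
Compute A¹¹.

A = I + N where N = [[0, 1, 4], [0, 0, −2], [0, 0, 0]] is strictly upper-triangular, so N³ = 0.
(I + N)¹¹ = I + 11·N + 55·N² = [[1, 11, −66], [0, 1, −22], [0, 0, 1]].

[[1, 11, −66], [0, 1, −22], [0, 0, 1]]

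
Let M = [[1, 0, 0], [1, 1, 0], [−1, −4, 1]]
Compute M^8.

[[1, 0, 0], [8, 1, 0], [−120, −32, 1]]

M = I + N where N = [[0, 0, 0], [1, 0, 0], [−1, −4, 0]] is strictly lower-triangular, so N^3 = 0.
(I + N)^8 = I + 8·N + 28·N^2 = [[1, 0, 0], [8, 1, 0], [−120, −32, 1]].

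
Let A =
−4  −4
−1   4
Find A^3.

[[−80, −80], [−20, 80]]

A^2 = [[20, 0], [0, 20]]
A^3 = [[−80, −80], [−20, 80]]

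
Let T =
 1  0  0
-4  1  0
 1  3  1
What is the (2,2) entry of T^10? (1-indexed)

T = I + N where N = [[0, 0, 0], [-4, 0, 0], [1, 3, 0]] is strictly lower-triangular, so N^3 = 0.
(I + N)^10 = I + 10·N + 45·N^2 = [[1, 0, 0], [-40, 1, 0], [-530, 30, 1]].

1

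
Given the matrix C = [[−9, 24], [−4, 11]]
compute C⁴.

[[−159, 480], [−80, 241]]

tr C = 2 and det C = −3, so the characteristic polynomial is λ² − (2)λ + (−3) with roots 3 and −1.
Eigenvectors give P = [[−2, 3], [−1, 1]] with P⁻¹ = [[1, −3], [1, −2]], and C = P·diag(3, −1)·P⁻¹.
Then C⁴ = P·diag(81, 1)·P⁻¹ = [[−162, 3], [−81, 1]] · [[1, −3], [1, −2]] = [[−159, 480], [−80, 241]].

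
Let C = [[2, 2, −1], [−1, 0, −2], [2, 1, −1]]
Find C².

[[0, 3, −5], [−6, −4, 3], [1, 3, −3]]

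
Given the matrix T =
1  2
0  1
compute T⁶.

[[1, 12], [0, 1]]

T = I + N where N = [[0, 2], [0, 0]] is strictly upper-triangular, so N² = 0.
(I + N)⁶ = I + 6·N = [[1, 12], [0, 1]].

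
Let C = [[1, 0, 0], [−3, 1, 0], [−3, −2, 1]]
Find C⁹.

[[1, 0, 0], [−27, 1, 0], [189, −18, 1]]

C = I + N where N = [[0, 0, 0], [−3, 0, 0], [−3, −2, 0]] is strictly lower-triangular, so N³ = 0.
(I + N)⁹ = I + 9·N + 36·N² = [[1, 0, 0], [−27, 1, 0], [189, −18, 1]].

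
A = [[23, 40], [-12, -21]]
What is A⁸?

tr A = 2 and det A = -3, so the characteristic polynomial is λ² − (2)λ + (-3) with roots 3 and -1.
Eigenvectors give P = [[-2, -5], [1, 3]] with P⁻¹ = [[-3, -5], [1, 2]], and A = P·diag(3, -1)·P⁻¹.
Then A⁸ = P·diag(6561, 1)·P⁻¹ = [[-13122, -5], [6561, 3]] · [[-3, -5], [1, 2]] = [[39361, 65600], [-19680, -32799]].

[[39361, 65600], [-19680, -32799]]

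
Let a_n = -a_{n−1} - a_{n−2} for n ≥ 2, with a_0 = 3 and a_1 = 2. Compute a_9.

3

With companion matrix M = [[-1, -1], [1, 0]], [a_n, a_{n−1}]ᵀ = M·[a_{n−1}, a_{n−2}]ᵀ, so [a_9, a_8]ᵀ = M⁸·[a_1, a_0]ᵀ.
M⁸ = [[0, 1], [-1, -1]], giving [a_9, a_8]ᵀ = [[3], [-5]].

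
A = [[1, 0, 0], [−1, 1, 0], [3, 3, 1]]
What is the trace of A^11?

3

A = I + N where N = [[0, 0, 0], [−1, 0, 0], [3, 3, 0]] is strictly lower-triangular, so N^3 = 0.
(I + N)^11 = I + 11·N + 55·N^2 = [[1, 0, 0], [−11, 1, 0], [−132, 33, 1]].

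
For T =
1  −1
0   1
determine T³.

[[1, −3], [0, 1]]

T = I + N where N = [[0, −1], [0, 0]] is strictly upper-triangular, so N² = 0.
(I + N)³ = I + 3·N = [[1, −3], [0, 1]].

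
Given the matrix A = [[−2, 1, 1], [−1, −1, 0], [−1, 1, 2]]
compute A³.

[[−2, 4, 2], [−5, 2, 1], [−1, 2, 5]]

A² = [[2, −2, 0], [3, 0, −1], [−1, 0, 3]]
A³ = [[−2, 4, 2], [−5, 2, 1], [−1, 2, 5]]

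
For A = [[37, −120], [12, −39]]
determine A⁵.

tr A = −2 and det A = −3, so the characteristic polynomial is λ² − (−2)λ + (−3) with roots 1 and −3.
Eigenvectors give P = [[10, 3], [3, 1]] with P⁻¹ = [[1, −3], [−3, 10]], and A = P·diag(1, −3)·P⁻¹.
Then A⁵ = P·diag(1, −243)·P⁻¹ = [[10, −729], [3, −243]] · [[1, −3], [−3, 10]] = [[2197, −7320], [732, −2439]].

[[2197, −7320], [732, −2439]]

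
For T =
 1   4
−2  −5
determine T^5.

tr T = −4 and det T = 3, so the characteristic polynomial is λ² − (−4)λ + (3) with roots −1 and −3.
Eigenvectors give P = [[2, −1], [−1, 1]] with P⁻¹ = [[1, 1], [1, 2]], and T = P·diag(−1, −3)·P⁻¹.
Then T^5 = P·diag(−1, −243)·P⁻¹ = [[−2, 243], [1, −243]] · [[1, 1], [1, 2]] = [[241, 484], [−242, −485]].

[[241, 484], [−242, −485]]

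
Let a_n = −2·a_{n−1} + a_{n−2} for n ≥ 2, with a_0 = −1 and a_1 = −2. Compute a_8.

647

With companion matrix B = [[−2, 1], [1, 0]], [a_n, a_{n−1}]ᵀ = B·[a_{n−1}, a_{n−2}]ᵀ, so [a_8, a_7]ᵀ = B^7·[a_1, a_0]ᵀ.
B^7 = [[−408, 169], [169, −70]], giving [a_8, a_7]ᵀ = [[647], [−268]].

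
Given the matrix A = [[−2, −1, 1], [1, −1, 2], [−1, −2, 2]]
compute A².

[[2, 1, −2], [−5, −4, 3], [−2, −1, −1]]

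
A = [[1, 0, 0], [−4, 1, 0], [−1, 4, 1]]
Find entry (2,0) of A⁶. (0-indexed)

A = I + N where N = [[0, 0, 0], [−4, 0, 0], [−1, 4, 0]] is strictly lower-triangular, so N³ = 0.
(I + N)⁶ = I + 6·N + 15·N² = [[1, 0, 0], [−24, 1, 0], [−246, 24, 1]].

−246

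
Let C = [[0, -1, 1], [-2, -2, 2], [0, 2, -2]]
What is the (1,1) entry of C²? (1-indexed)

2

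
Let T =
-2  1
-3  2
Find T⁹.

T² = I (check: tr T = 0 and det T = -1), so T⁹ = T since 9 is odd.

[[-2, 1], [-3, 2]]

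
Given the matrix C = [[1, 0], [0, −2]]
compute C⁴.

C² = [[1, 0], [0, 4]]
C³ = [[1, 0], [0, −8]]
C⁴ = [[1, 0], [0, 16]]

[[1, 0], [0, 16]]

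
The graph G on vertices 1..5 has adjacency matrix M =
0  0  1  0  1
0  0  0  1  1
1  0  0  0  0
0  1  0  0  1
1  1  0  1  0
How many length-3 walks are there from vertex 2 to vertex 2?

The number of length-3 walks from vertex 2 to vertex 2 is entry (2,2) of M³, where M is the adjacency matrix.
M² = [[2, 1, 0, 1, 0], [1, 2, 0, 1, 1], [0, 0, 1, 0, 1], [1, 1, 0, 2, 1], [0, 1, 1, 1, 3]]
M³ = [[0, 1, 2, 1, 4], [1, 2, 1, 3, 4], [2, 1, 0, 1, 0], [1, 3, 1, 2, 4], [4, 4, 0, 4, 2]]

2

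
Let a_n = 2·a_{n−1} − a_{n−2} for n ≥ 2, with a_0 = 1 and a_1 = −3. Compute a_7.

−27

With companion matrix M = [[2, −1], [1, 0]], [a_n, a_{n−1}]ᵀ = M·[a_{n−1}, a_{n−2}]ᵀ, so [a_7, a_6]ᵀ = M^6·[a_1, a_0]ᵀ.
M^6 = [[7, −6], [6, −5]], giving [a_7, a_6]ᵀ = [[−27], [−23]].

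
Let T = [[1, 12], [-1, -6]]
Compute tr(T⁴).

97

tr T = -5 and det T = 6, so the characteristic polynomial is λ² − (-5)λ + (6) with roots -2 and -3.
Eigenvectors give P = [[4, -3], [-1, 1]] with P⁻¹ = [[1, 3], [1, 4]], and T = P·diag(-2, -3)·P⁻¹.
Then T⁴ = P·diag(16, 81)·P⁻¹ = [[64, -243], [-16, 81]] · [[1, 3], [1, 4]] = [[-179, -780], [65, 276]].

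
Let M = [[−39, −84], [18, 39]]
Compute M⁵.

tr M = 0 and det M = −9, so the characteristic polynomial is λ² − (0)λ + (−9) with roots −3 and 3.
Eigenvectors give P = [[−7, −2], [3, 1]] with P⁻¹ = [[−1, −2], [3, 7]], and M = P·diag(−3, 3)·P⁻¹.
Then M⁵ = P·diag(−243, 243)·P⁻¹ = [[1701, −486], [−729, 243]] · [[−1, −2], [3, 7]] = [[−3159, −6804], [1458, 3159]].

[[−3159, −6804], [1458, 3159]]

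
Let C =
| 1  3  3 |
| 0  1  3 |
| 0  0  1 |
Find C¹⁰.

[[1, 30, 435], [0, 1, 30], [0, 0, 1]]

C = I + N where N = [[0, 3, 3], [0, 0, 3], [0, 0, 0]] is strictly upper-triangular, so N³ = 0.
(I + N)¹⁰ = I + 10·N + 45·N² = [[1, 30, 435], [0, 1, 30], [0, 0, 1]].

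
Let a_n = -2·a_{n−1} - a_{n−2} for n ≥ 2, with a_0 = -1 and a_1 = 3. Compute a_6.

With companion matrix B = [[-2, -1], [1, 0]], [a_n, a_{n−1}]ᵀ = B·[a_{n−1}, a_{n−2}]ᵀ, so [a_6, a_5]ᵀ = B⁵·[a_1, a_0]ᵀ.
B⁵ = [[-6, -5], [5, 4]], giving [a_6, a_5]ᵀ = [[-13], [11]].

-13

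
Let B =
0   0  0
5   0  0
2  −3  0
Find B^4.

B is strictly triangular, hence nilpotent: B^3 = 0, so B^4 = 0.

[[0, 0, 0], [0, 0, 0], [0, 0, 0]]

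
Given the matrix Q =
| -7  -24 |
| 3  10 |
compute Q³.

[[-55, -168], [21, 64]]

tr Q = 3 and det Q = 2, so the characteristic polynomial is λ² − (3)λ + (2) with roots 2 and 1.
Eigenvectors give P = [[8, 3], [-3, -1]] with P⁻¹ = [[-1, -3], [3, 8]], and Q = P·diag(2, 1)·P⁻¹.
Then Q³ = P·diag(8, 1)·P⁻¹ = [[64, 3], [-24, -1]] · [[-1, -3], [3, 8]] = [[-55, -168], [21, 64]].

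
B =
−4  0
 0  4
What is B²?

[[16, 0], [0, 16]]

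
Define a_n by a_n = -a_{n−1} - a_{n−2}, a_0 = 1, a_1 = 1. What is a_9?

With companion matrix Q = [[-1, -1], [1, 0]], [a_n, a_{n−1}]ᵀ = Q·[a_{n−1}, a_{n−2}]ᵀ, so [a_9, a_8]ᵀ = Q^8·[a_1, a_0]ᵀ.
Q^8 = [[0, 1], [-1, -1]], giving [a_9, a_8]ᵀ = [[1], [-2]].

1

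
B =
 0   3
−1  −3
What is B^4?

B^2 = [[−3, −9], [3, 6]]
B^3 = [[9, 18], [−6, −9]]
B^4 = [[−18, −27], [9, 9]]

[[−18, −27], [9, 9]]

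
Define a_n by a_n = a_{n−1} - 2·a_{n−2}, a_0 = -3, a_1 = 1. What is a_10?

With companion matrix C = [[1, -2], [1, 0]], [a_n, a_{n−1}]ᵀ = C·[a_{n−1}, a_{n−2}]ᵀ, so [a_10, a_9]ᵀ = C⁹·[a_1, a_0]ᵀ.
C⁹ = [[-11, 34], [-17, 6]], giving [a_10, a_9]ᵀ = [[-113], [-35]].

-113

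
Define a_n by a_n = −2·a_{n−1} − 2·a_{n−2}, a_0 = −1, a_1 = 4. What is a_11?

64

With companion matrix T = [[−2, −2], [1, 0]], [a_n, a_{n−1}]ᵀ = T·[a_{n−1}, a_{n−2}]ᵀ, so [a_11, a_10]ᵀ = T^10·[a_1, a_0]ᵀ.
T^10 = [[32, 64], [−32, −32]], giving [a_11, a_10]ᵀ = [[64], [−96]].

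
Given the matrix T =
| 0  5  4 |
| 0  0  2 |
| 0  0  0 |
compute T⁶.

[[0, 0, 0], [0, 0, 0], [0, 0, 0]]

T is strictly triangular, hence nilpotent: T³ = 0, so T⁶ = 0.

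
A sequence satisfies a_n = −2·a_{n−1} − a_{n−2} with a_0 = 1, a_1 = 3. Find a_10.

With companion matrix Q = [[−2, −1], [1, 0]], [a_n, a_{n−1}]ᵀ = Q·[a_{n−1}, a_{n−2}]ᵀ, so [a_10, a_9]ᵀ = Q⁹·[a_1, a_0]ᵀ.
Q⁹ = [[−10, −9], [9, 8]], giving [a_10, a_9]ᵀ = [[−39], [35]].

−39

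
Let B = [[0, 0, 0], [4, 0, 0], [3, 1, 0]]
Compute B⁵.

B is strictly triangular, hence nilpotent: B³ = 0, so B⁵ = 0.

[[0, 0, 0], [0, 0, 0], [0, 0, 0]]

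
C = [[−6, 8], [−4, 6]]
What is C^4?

[[16, 0], [0, 16]]

tr C = 0 and det C = −4, so the characteristic polynomial is λ² − (0)λ + (−4) with roots −2 and 2.
Eigenvectors give P = [[2, −1], [1, −1]] with P⁻¹ = [[1, −1], [1, −2]], and C = P·diag(−2, 2)·P⁻¹.
Then C^4 = P·diag(16, 16)·P⁻¹ = [[32, −16], [16, −16]] · [[1, −1], [1, −2]] = [[16, 0], [0, 16]].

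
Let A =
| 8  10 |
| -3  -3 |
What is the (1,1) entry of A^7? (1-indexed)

12482

tr A = 5 and det A = 6, so the characteristic polynomial is λ² − (5)λ + (6) with roots 2 and 3.
Eigenvectors give P = [[-5, -2], [3, 1]] with P⁻¹ = [[1, 2], [-3, -5]], and A = P·diag(2, 3)·P⁻¹.
Then A^7 = P·diag(128, 2187)·P⁻¹ = [[-640, -4374], [384, 2187]] · [[1, 2], [-3, -5]] = [[12482, 20590], [-6177, -10167]].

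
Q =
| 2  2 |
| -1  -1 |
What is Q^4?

[[2, 2], [-1, -1]]

Q² = Q (a projection; rank 1, trace 1), so Q^4 = Q.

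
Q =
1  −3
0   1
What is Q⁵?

Q = I + N where N = [[0, −3], [0, 0]] is strictly upper-triangular, so N² = 0.
(I + N)⁵ = I + 5·N = [[1, −15], [0, 1]].

[[1, −15], [0, 1]]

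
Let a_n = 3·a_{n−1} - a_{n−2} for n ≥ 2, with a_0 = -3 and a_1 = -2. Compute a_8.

-843

With companion matrix B = [[3, -1], [1, 0]], [a_n, a_{n−1}]ᵀ = B·[a_{n−1}, a_{n−2}]ᵀ, so [a_8, a_7]ᵀ = B⁷·[a_1, a_0]ᵀ.
B⁷ = [[987, -377], [377, -144]], giving [a_8, a_7]ᵀ = [[-843], [-322]].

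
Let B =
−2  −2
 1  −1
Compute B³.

[[2, −10], [5, 7]]

B² = [[2, 6], [−3, −1]]
B³ = [[2, −10], [5, 7]]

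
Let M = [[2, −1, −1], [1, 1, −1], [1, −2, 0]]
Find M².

[[2, −1, −1], [2, 2, −2], [0, −3, 1]]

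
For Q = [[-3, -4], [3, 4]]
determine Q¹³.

Q² = Q (a projection; rank 1, trace 1), so Q¹³ = Q.

[[-3, -4], [3, 4]]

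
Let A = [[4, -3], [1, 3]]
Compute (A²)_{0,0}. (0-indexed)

13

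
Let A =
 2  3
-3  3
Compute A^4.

A^2 = [[-5, 15], [-15, 0]]
A^3 = [[-55, 30], [-30, -45]]
A^4 = [[-200, -75], [75, -225]]

[[-200, -75], [75, -225]]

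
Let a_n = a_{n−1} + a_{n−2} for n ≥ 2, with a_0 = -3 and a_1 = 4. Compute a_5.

11

With companion matrix A = [[1, 1], [1, 0]], [a_n, a_{n−1}]ᵀ = A·[a_{n−1}, a_{n−2}]ᵀ, so [a_5, a_4]ᵀ = A^4·[a_1, a_0]ᵀ.
A^4 = [[5, 3], [3, 2]], giving [a_5, a_4]ᵀ = [[11], [6]].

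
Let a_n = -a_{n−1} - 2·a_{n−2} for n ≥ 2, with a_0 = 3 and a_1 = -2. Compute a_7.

With companion matrix B = [[-1, -2], [1, 0]], [a_n, a_{n−1}]ᵀ = B·[a_{n−1}, a_{n−2}]ᵀ, so [a_7, a_6]ᵀ = B⁶·[a_1, a_0]ᵀ.
B⁶ = [[7, 10], [-5, 2]], giving [a_7, a_6]ᵀ = [[16], [16]].

16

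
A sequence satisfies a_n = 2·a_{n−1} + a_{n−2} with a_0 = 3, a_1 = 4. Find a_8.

With companion matrix T = [[2, 1], [1, 0]], [a_n, a_{n−1}]ᵀ = T·[a_{n−1}, a_{n−2}]ᵀ, so [a_8, a_7]ᵀ = T^7·[a_1, a_0]ᵀ.
T^7 = [[408, 169], [169, 70]], giving [a_8, a_7]ᵀ = [[2139], [886]].

2139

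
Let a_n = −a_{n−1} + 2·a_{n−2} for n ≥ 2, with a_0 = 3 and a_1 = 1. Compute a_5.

−19

With companion matrix A = [[−1, 2], [1, 0]], [a_n, a_{n−1}]ᵀ = A·[a_{n−1}, a_{n−2}]ᵀ, so [a_5, a_4]ᵀ = A^4·[a_1, a_0]ᵀ.
A^4 = [[11, −10], [−5, 6]], giving [a_5, a_4]ᵀ = [[−19], [13]].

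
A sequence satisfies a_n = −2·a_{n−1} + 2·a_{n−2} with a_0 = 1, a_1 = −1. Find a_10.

11584

With companion matrix T = [[−2, 2], [1, 0]], [a_n, a_{n−1}]ᵀ = T·[a_{n−1}, a_{n−2}]ᵀ, so [a_10, a_9]ᵀ = T⁹·[a_1, a_0]ᵀ.
T⁹ = [[−6688, 4896], [2448, −1792]], giving [a_10, a_9]ᵀ = [[11584], [−4240]].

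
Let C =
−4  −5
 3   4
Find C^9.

C² = I (check: tr C = 0 and det C = −1), so C^9 = C since 9 is odd.

[[−4, −5], [3, 4]]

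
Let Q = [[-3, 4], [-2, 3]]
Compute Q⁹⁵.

Q² = I (check: tr Q = 0 and det Q = -1), so Q⁹⁵ = Q since 95 is odd.

[[-3, 4], [-2, 3]]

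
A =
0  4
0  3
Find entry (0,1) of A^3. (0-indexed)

A^2 = [[0, 12], [0, 9]]
A^3 = [[0, 36], [0, 27]]

36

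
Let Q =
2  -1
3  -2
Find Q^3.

[[2, -1], [3, -2]]

Q² = I (check: tr Q = 0 and det Q = -1), so Q^3 = Q since 3 is odd.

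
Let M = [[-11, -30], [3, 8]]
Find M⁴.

[[151, 450], [-45, -134]]

tr M = -3 and det M = 2, so the characteristic polynomial is λ² − (-3)λ + (2) with roots -2 and -1.
Eigenvectors give P = [[10, -3], [-3, 1]] with P⁻¹ = [[1, 3], [3, 10]], and M = P·diag(-2, -1)·P⁻¹.
Then M⁴ = P·diag(16, 1)·P⁻¹ = [[160, -3], [-48, 1]] · [[1, 3], [3, 10]] = [[151, 450], [-45, -134]].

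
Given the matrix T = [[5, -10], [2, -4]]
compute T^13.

[[5, -10], [2, -4]]

T² = T (a projection; rank 1, trace 1), so T^13 = T.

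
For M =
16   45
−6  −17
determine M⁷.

[[646, 1935], [−258, −773]]

tr M = −1 and det M = −2, so the characteristic polynomial is λ² − (−1)λ + (−2) with roots 1 and −2.
Eigenvectors give P = [[−3, −5], [1, 2]] with P⁻¹ = [[−2, −5], [1, 3]], and M = P·diag(1, −2)·P⁻¹.
Then M⁷ = P·diag(1, −128)·P⁻¹ = [[−3, 640], [1, −256]] · [[−2, −5], [1, 3]] = [[646, 1935], [−258, −773]].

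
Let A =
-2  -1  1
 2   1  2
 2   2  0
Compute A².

[[4, 3, -4], [2, 3, 4], [0, 0, 6]]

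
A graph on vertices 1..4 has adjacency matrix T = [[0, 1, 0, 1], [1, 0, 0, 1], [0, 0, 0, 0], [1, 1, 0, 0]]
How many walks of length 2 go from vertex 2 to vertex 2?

The number of length-2 walks from vertex 2 to vertex 2 is entry (2,2) of T², where T is the adjacency matrix.
T² = [[2, 1, 0, 1], [1, 2, 0, 1], [0, 0, 0, 0], [1, 1, 0, 2]]

2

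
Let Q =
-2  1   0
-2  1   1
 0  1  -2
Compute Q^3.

[[-2, 2, -3], [-4, 1, 2], [6, 2, -11]]

Q^2 = [[2, -1, 1], [2, 0, -1], [-2, -1, 5]]
Q^3 = [[-2, 2, -3], [-4, 1, 2], [6, 2, -11]]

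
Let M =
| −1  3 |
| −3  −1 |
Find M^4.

M^2 = [[−8, −6], [6, −8]]
M^3 = [[26, −18], [18, 26]]
M^4 = [[28, 96], [−96, 28]]

[[28, 96], [−96, 28]]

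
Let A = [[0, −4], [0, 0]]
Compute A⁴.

A is strictly triangular, hence nilpotent: A² = 0, so A⁴ = 0.

[[0, 0], [0, 0]]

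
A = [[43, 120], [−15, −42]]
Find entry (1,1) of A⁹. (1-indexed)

181243

tr A = 1 and det A = −6, so the characteristic polynomial is λ² − (1)λ + (−6) with roots −2 and 3.
Eigenvectors give P = [[−8, −3], [3, 1]] with P⁻¹ = [[1, 3], [−3, −8]], and A = P·diag(−2, 3)·P⁻¹.
Then A⁹ = P·diag(−512, 19683)·P⁻¹ = [[4096, −59049], [−1536, 19683]] · [[1, 3], [−3, −8]] = [[181243, 484680], [−60585, −162072]].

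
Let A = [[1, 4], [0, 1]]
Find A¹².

[[1, 48], [0, 1]]

A = I + N where N = [[0, 4], [0, 0]] is strictly upper-triangular, so N² = 0.
(I + N)¹² = I + 12·N = [[1, 48], [0, 1]].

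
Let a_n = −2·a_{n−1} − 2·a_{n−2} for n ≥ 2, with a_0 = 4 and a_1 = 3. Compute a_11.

352

With companion matrix M = [[−2, −2], [1, 0]], [a_n, a_{n−1}]ᵀ = M·[a_{n−1}, a_{n−2}]ᵀ, so [a_11, a_10]ᵀ = M¹⁰·[a_1, a_0]ᵀ.
M¹⁰ = [[32, 64], [−32, −32]], giving [a_11, a_10]ᵀ = [[352], [−224]].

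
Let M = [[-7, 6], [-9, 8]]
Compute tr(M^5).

31

tr M = 1 and det M = -2, so the characteristic polynomial is λ² − (1)λ + (-2) with roots -1 and 2.
Eigenvectors give P = [[-1, -2], [-1, -3]] with P⁻¹ = [[-3, 2], [1, -1]], and M = P·diag(-1, 2)·P⁻¹.
Then M^5 = P·diag(-1, 32)·P⁻¹ = [[1, -64], [1, -96]] · [[-3, 2], [1, -1]] = [[-67, 66], [-99, 98]].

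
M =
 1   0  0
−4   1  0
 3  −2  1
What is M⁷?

[[1, 0, 0], [−28, 1, 0], [189, −14, 1]]

M = I + N where N = [[0, 0, 0], [−4, 0, 0], [3, −2, 0]] is strictly lower-triangular, so N³ = 0.
(I + N)⁷ = I + 7·N + 21·N² = [[1, 0, 0], [−28, 1, 0], [189, −14, 1]].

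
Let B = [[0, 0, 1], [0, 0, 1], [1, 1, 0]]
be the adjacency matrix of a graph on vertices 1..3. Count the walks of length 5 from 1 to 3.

The number of length-5 walks from vertex 1 to vertex 3 is entry (1,3) of B⁵, where B is the adjacency matrix.
B² = [[1, 1, 0], [1, 1, 0], [0, 0, 2]]
B³ = [[0, 0, 2], [0, 0, 2], [2, 2, 0]]
B⁴ = [[2, 2, 0], [2, 2, 0], [0, 0, 4]]
B⁵ = [[0, 0, 4], [0, 0, 4], [4, 4, 0]]

4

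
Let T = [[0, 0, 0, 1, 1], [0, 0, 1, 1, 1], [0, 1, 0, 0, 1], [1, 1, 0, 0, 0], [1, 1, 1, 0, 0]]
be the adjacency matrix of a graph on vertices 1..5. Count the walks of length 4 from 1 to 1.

The number of length-4 walks from vertex 1 to vertex 1 is entry (1,1) of T⁴, where T is the adjacency matrix.
T² = [[2, 2, 1, 0, 0], [2, 3, 1, 0, 1], [1, 1, 2, 1, 1], [0, 0, 1, 2, 2], [0, 1, 1, 2, 3]]
T³ = [[0, 1, 2, 4, 5], [1, 2, 4, 5, 6], [2, 4, 2, 2, 4], [4, 5, 2, 0, 1], [5, 6, 4, 1, 2]]
T⁴ = [[9, 11, 6, 1, 3], [11, 15, 8, 3, 7], [6, 8, 8, 6, 8], [1, 3, 6, 9, 11], [3, 7, 8, 11, 15]]

9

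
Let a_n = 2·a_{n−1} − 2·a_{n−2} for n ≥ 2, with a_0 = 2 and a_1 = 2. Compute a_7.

16

With companion matrix B = [[2, −2], [1, 0]], [a_n, a_{n−1}]ᵀ = B·[a_{n−1}, a_{n−2}]ᵀ, so [a_7, a_6]ᵀ = B^6·[a_1, a_0]ᵀ.
B^6 = [[−8, 16], [−8, 8]], giving [a_7, a_6]ᵀ = [[16], [0]].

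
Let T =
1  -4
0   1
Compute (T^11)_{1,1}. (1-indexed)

T = I + N where N = [[0, -4], [0, 0]] is strictly upper-triangular, so N^2 = 0.
(I + N)^11 = I + 11·N = [[1, -44], [0, 1]].

1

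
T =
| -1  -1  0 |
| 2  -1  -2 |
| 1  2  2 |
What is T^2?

[[-1, 2, 2], [-6, -5, -2], [5, 1, 0]]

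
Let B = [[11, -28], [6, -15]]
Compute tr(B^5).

tr B = -4 and det B = 3, so the characteristic polynomial is λ² − (-4)λ + (3) with roots -3 and -1.
Eigenvectors give P = [[2, 7], [1, 3]] with P⁻¹ = [[-3, 7], [1, -2]], and B = P·diag(-3, -1)·P⁻¹.
Then B^5 = P·diag(-243, -1)·P⁻¹ = [[-486, -7], [-243, -3]] · [[-3, 7], [1, -2]] = [[1451, -3388], [726, -1695]].

-244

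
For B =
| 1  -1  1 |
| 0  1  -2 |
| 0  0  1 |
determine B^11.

B = I + N where N = [[0, -1, 1], [0, 0, -2], [0, 0, 0]] is strictly upper-triangular, so N^3 = 0.
(I + N)^11 = I + 11·N + 55·N^2 = [[1, -11, 121], [0, 1, -22], [0, 0, 1]].

[[1, -11, 121], [0, 1, -22], [0, 0, 1]]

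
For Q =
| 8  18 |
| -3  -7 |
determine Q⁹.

tr Q = 1 and det Q = -2, so the characteristic polynomial is λ² − (1)λ + (-2) with roots -1 and 2.
Eigenvectors give P = [[-2, 3], [1, -1]] with P⁻¹ = [[1, 3], [1, 2]], and Q = P·diag(-1, 2)·P⁻¹.
Then Q⁹ = P·diag(-1, 512)·P⁻¹ = [[2, 1536], [-1, -512]] · [[1, 3], [1, 2]] = [[1538, 3078], [-513, -1027]].

[[1538, 3078], [-513, -1027]]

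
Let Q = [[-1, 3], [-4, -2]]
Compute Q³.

[[47, -15], [20, 52]]

Q² = [[-11, -9], [12, -8]]
Q³ = [[47, -15], [20, 52]]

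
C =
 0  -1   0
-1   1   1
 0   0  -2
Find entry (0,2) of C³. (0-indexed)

C² = [[1, -1, -1], [-1, 2, -1], [0, 0, 4]]
C³ = [[1, -2, 1], [-2, 3, 4], [0, 0, -8]]

1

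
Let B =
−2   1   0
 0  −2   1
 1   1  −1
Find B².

[[4, −4, 1], [1, 5, −3], [−3, −2, 2]]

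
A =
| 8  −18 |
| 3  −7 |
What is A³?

[[26, −54], [9, −19]]

tr A = 1 and det A = −2, so the characteristic polynomial is λ² − (1)λ + (−2) with roots −1 and 2.
Eigenvectors give P = [[2, −3], [1, −1]] with P⁻¹ = [[−1, 3], [−1, 2]], and A = P·diag(−1, 2)·P⁻¹.
Then A³ = P·diag(−1, 8)·P⁻¹ = [[−2, −24], [−1, −8]] · [[−1, 3], [−1, 2]] = [[26, −54], [9, −19]].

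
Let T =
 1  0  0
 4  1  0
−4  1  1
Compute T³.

T = I + N where N = [[0, 0, 0], [4, 0, 0], [−4, 1, 0]] is strictly lower-triangular, so N³ = 0.
(I + N)³ = I + 3·N + 3·N² = [[1, 0, 0], [12, 1, 0], [0, 3, 1]].

[[1, 0, 0], [12, 1, 0], [0, 3, 1]]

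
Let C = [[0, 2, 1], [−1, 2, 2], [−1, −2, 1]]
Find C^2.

[[−3, 2, 5], [−4, −2, 5], [1, −8, −4]]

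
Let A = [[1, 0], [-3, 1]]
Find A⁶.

A = I + N where N = [[0, 0], [-3, 0]] is strictly lower-triangular, so N² = 0.
(I + N)⁶ = I + 6·N = [[1, 0], [-18, 1]].

[[1, 0], [-18, 1]]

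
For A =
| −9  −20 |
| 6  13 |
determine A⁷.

tr A = 4 and det A = 3, so the characteristic polynomial is λ² − (4)λ + (3) with roots 3 and 1.
Eigenvectors give P = [[5, 2], [−3, −1]] with P⁻¹ = [[−1, −2], [3, 5]], and A = P·diag(3, 1)·P⁻¹.
Then A⁷ = P·diag(2187, 1)·P⁻¹ = [[10935, 2], [−6561, −1]] · [[−1, −2], [3, 5]] = [[−10929, −21860], [6558, 13117]].

[[−10929, −21860], [6558, 13117]]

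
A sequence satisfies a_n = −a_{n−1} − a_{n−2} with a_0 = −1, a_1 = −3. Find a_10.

−3

With companion matrix C = [[−1, −1], [1, 0]], [a_n, a_{n−1}]ᵀ = C·[a_{n−1}, a_{n−2}]ᵀ, so [a_10, a_9]ᵀ = C^9·[a_1, a_0]ᵀ.
C^9 = [[1, 0], [0, 1]], giving [a_10, a_9]ᵀ = [[−3], [−1]].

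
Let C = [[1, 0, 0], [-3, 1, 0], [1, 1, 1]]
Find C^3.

C = I + N where N = [[0, 0, 0], [-3, 0, 0], [1, 1, 0]] is strictly lower-triangular, so N^3 = 0.
(I + N)^3 = I + 3·N + 3·N^2 = [[1, 0, 0], [-9, 1, 0], [-6, 3, 1]].

[[1, 0, 0], [-9, 1, 0], [-6, 3, 1]]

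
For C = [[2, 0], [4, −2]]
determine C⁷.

tr C = 0 and det C = −4, so the characteristic polynomial is λ² − (0)λ + (−4) with roots 2 and −2.
Eigenvectors give P = [[−1, 0], [−1, −1]] with P⁻¹ = [[−1, 0], [1, −1]], and C = P·diag(2, −2)·P⁻¹.
Then C⁷ = P·diag(128, −128)·P⁻¹ = [[−128, 0], [−128, 128]] · [[−1, 0], [1, −1]] = [[128, 0], [256, −128]].

[[128, 0], [256, −128]]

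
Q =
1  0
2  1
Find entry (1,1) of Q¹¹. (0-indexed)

Q = I + N where N = [[0, 0], [2, 0]] is strictly lower-triangular, so N² = 0.
(I + N)¹¹ = I + 11·N = [[1, 0], [22, 1]].

1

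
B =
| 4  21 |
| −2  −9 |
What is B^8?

tr B = −5 and det B = 6, so the characteristic polynomial is λ² − (−5)λ + (6) with roots −2 and −3.
Eigenvectors give P = [[−7, −3], [2, 1]] with P⁻¹ = [[−1, −3], [2, 7]], and B = P·diag(−2, −3)·P⁻¹.
Then B^8 = P·diag(256, 6561)·P⁻¹ = [[−1792, −19683], [512, 6561]] · [[−1, −3], [2, 7]] = [[−37574, −132405], [12610, 44391]].

[[−37574, −132405], [12610, 44391]]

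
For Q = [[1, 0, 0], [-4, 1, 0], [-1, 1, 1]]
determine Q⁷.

[[1, 0, 0], [-28, 1, 0], [-91, 7, 1]]

Q = I + N where N = [[0, 0, 0], [-4, 0, 0], [-1, 1, 0]] is strictly lower-triangular, so N³ = 0.
(I + N)⁷ = I + 7·N + 21·N² = [[1, 0, 0], [-28, 1, 0], [-91, 7, 1]].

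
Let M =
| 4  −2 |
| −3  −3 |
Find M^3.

M^2 = [[22, −2], [−3, 15]]
M^3 = [[94, −38], [−57, −39]]

[[94, −38], [−57, −39]]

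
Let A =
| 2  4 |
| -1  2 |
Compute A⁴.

A² = [[0, 16], [-4, 0]]
A³ = [[-16, 32], [-8, -16]]
A⁴ = [[-64, 0], [0, -64]]

[[-64, 0], [0, -64]]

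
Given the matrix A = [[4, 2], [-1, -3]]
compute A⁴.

[[194, 42], [-21, 47]]

A² = [[14, 2], [-1, 7]]
A³ = [[54, 22], [-11, -23]]
A⁴ = [[194, 42], [-21, 47]]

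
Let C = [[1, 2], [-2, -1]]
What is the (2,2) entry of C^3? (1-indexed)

C^2 = [[-3, 0], [0, -3]]
C^3 = [[-3, -6], [6, 3]]

3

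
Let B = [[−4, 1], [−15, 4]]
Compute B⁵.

[[−4, 1], [−15, 4]]

B² = I (check: tr B = 0 and det B = −1), so B⁵ = B since 5 is odd.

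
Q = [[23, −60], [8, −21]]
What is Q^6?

tr Q = 2 and det Q = −3, so the characteristic polynomial is λ² − (2)λ + (−3) with roots −1 and 3.
Eigenvectors give P = [[5, 3], [2, 1]] with P⁻¹ = [[−1, 3], [2, −5]], and Q = P·diag(−1, 3)·P⁻¹.
Then Q^6 = P·diag(1, 729)·P⁻¹ = [[5, 2187], [2, 729]] · [[−1, 3], [2, −5]] = [[4369, −10920], [1456, −3639]].

[[4369, −10920], [1456, −3639]]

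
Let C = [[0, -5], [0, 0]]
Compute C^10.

C is strictly triangular, hence nilpotent: C^2 = 0, so C^10 = 0.

[[0, 0], [0, 0]]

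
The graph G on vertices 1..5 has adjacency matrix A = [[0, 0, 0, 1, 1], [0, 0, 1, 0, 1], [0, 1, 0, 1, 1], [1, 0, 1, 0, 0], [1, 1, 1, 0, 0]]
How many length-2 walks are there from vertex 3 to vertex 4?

0

The number of length-2 walks from vertex 3 to vertex 4 is entry (3,4) of A², where A is the adjacency matrix.
A² = [[2, 1, 2, 0, 0], [1, 2, 1, 1, 1], [2, 1, 3, 0, 1], [0, 1, 0, 2, 2], [0, 1, 1, 2, 3]]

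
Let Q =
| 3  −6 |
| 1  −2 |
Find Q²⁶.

[[3, −6], [1, −2]]

Q² = Q (a projection; rank 1, trace 1), so Q²⁶ = Q.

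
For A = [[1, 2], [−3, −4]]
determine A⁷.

tr A = −3 and det A = 2, so the characteristic polynomial is λ² − (−3)λ + (2) with roots −2 and −1.
Eigenvectors give P = [[−2, −1], [3, 1]] with P⁻¹ = [[1, 1], [−3, −2]], and A = P·diag(−2, −1)·P⁻¹.
Then A⁷ = P·diag(−128, −1)·P⁻¹ = [[256, 1], [−384, −1]] · [[1, 1], [−3, −2]] = [[253, 254], [−381, −382]].

[[253, 254], [−381, −382]]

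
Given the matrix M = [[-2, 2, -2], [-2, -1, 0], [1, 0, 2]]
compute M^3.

[[16, 2, 4], [-2, 15, -4], [-2, -2, 4]]

M^2 = [[-2, -6, 0], [6, -3, 4], [0, 2, 2]]
M^3 = [[16, 2, 4], [-2, 15, -4], [-2, -2, 4]]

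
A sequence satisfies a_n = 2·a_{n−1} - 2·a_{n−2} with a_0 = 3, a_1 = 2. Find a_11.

With companion matrix B = [[2, -2], [1, 0]], [a_n, a_{n−1}]ᵀ = B·[a_{n−1}, a_{n−2}]ᵀ, so [a_11, a_10]ᵀ = B^10·[a_1, a_0]ᵀ.
B^10 = [[32, -64], [32, -32]], giving [a_11, a_10]ᵀ = [[-128], [-32]].

-128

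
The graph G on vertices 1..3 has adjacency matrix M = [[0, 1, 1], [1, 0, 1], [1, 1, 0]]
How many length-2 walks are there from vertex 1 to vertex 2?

The number of length-2 walks from vertex 1 to vertex 2 is entry (1,2) of M², where M is the adjacency matrix.
M² = [[2, 1, 1], [1, 2, 1], [1, 1, 2]]

1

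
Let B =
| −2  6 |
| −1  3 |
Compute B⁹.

[[−2, 6], [−1, 3]]

B² = B (a projection; rank 1, trace 1), so B⁹ = B.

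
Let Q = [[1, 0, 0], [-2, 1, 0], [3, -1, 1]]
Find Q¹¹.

Q = I + N where N = [[0, 0, 0], [-2, 0, 0], [3, -1, 0]] is strictly lower-triangular, so N³ = 0.
(I + N)¹¹ = I + 11·N + 55·N² = [[1, 0, 0], [-22, 1, 0], [143, -11, 1]].

[[1, 0, 0], [-22, 1, 0], [143, -11, 1]]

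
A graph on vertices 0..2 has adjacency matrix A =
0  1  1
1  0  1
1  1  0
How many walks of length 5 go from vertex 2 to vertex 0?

11

The number of length-5 walks from vertex 2 to vertex 0 is entry (2,0) of A⁵, where A is the adjacency matrix.
A² = [[2, 1, 1], [1, 2, 1], [1, 1, 2]]
A³ = [[2, 3, 3], [3, 2, 3], [3, 3, 2]]
A⁴ = [[6, 5, 5], [5, 6, 5], [5, 5, 6]]
A⁵ = [[10, 11, 11], [11, 10, 11], [11, 11, 10]]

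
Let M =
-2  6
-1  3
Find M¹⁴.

[[-2, 6], [-1, 3]]

M² = M (a projection; rank 1, trace 1), so M¹⁴ = M.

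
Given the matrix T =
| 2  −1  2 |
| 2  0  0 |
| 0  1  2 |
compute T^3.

[[4, 6, 20], [4, 0, 16], [8, 2, 12]]

T^2 = [[2, 0, 8], [4, −2, 4], [2, 2, 4]]
T^3 = [[4, 6, 20], [4, 0, 16], [8, 2, 12]]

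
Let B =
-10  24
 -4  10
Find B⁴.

[[16, 0], [0, 16]]

tr B = 0 and det B = -4, so the characteristic polynomial is λ² − (0)λ + (-4) with roots -2 and 2.
Eigenvectors give P = [[3, 2], [1, 1]] with P⁻¹ = [[1, -2], [-1, 3]], and B = P·diag(-2, 2)·P⁻¹.
Then B⁴ = P·diag(16, 16)·P⁻¹ = [[48, 32], [16, 16]] · [[1, -2], [-1, 3]] = [[16, 0], [0, 16]].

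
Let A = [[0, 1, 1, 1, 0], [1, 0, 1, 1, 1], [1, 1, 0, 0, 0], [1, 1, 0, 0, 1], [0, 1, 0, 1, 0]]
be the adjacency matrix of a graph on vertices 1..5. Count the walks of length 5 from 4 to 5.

38

The number of length-5 walks from vertex 4 to vertex 5 is entry (4,5) of A⁵, where A is the adjacency matrix.
A² = [[3, 2, 1, 1, 2], [2, 4, 1, 2, 1], [1, 1, 2, 2, 1], [1, 2, 2, 3, 1], [2, 1, 1, 1, 2]]
A³ = [[4, 7, 5, 7, 3], [7, 6, 6, 7, 6], [5, 6, 2, 3, 3], [7, 7, 3, 4, 5], [3, 6, 3, 5, 2]]
A⁴ = [[19, 19, 11, 14, 14], [19, 26, 13, 19, 13], [11, 13, 11, 14, 9], [14, 19, 14, 19, 11], [14, 13, 9, 11, 11]]
A⁵ = [[44, 58, 38, 52, 33], [58, 64, 45, 58, 45], [38, 45, 24, 33, 27], [52, 58, 33, 44, 38], [33, 45, 27, 38, 24]]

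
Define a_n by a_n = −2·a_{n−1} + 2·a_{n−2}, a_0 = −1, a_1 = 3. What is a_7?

With companion matrix B = [[−2, 2], [1, 0]], [a_n, a_{n−1}]ᵀ = B·[a_{n−1}, a_{n−2}]ᵀ, so [a_7, a_6]ᵀ = B⁶·[a_1, a_0]ᵀ.
B⁶ = [[328, −240], [−120, 88]], giving [a_7, a_6]ᵀ = [[1224], [−448]].

1224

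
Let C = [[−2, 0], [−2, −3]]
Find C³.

C² = [[4, 0], [10, 9]]
C³ = [[−8, 0], [−38, −27]]

[[−8, 0], [−38, −27]]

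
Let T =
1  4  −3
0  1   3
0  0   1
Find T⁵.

T = I + N where N = [[0, 4, −3], [0, 0, 3], [0, 0, 0]] is strictly upper-triangular, so N³ = 0.
(I + N)⁵ = I + 5·N + 10·N² = [[1, 20, 105], [0, 1, 15], [0, 0, 1]].

[[1, 20, 105], [0, 1, 15], [0, 0, 1]]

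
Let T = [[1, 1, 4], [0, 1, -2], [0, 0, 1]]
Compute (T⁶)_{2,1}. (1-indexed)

0

T = I + N where N = [[0, 1, 4], [0, 0, -2], [0, 0, 0]] is strictly upper-triangular, so N³ = 0.
(I + N)⁶ = I + 6·N + 15·N² = [[1, 6, -6], [0, 1, -12], [0, 0, 1]].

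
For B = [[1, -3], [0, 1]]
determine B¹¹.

B = I + N where N = [[0, -3], [0, 0]] is strictly upper-triangular, so N² = 0.
(I + N)¹¹ = I + 11·N = [[1, -33], [0, 1]].

[[1, -33], [0, 1]]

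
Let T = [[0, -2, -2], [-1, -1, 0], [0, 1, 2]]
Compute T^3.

T^2 = [[2, 0, -4], [1, 3, 2], [-1, 1, 4]]
T^3 = [[0, -8, -12], [-3, -3, 2], [-1, 5, 10]]

[[0, -8, -12], [-3, -3, 2], [-1, 5, 10]]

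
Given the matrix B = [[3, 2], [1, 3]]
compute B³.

[[45, 58], [29, 45]]

B² = [[11, 12], [6, 11]]
B³ = [[45, 58], [29, 45]]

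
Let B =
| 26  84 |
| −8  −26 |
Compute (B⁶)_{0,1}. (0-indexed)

tr B = 0 and det B = −4, so the characteristic polynomial is λ² − (0)λ + (−4) with roots −2 and 2.
Eigenvectors give P = [[−3, 7], [1, −2]] with P⁻¹ = [[2, 7], [1, 3]], and B = P·diag(−2, 2)·P⁻¹.
Then B⁶ = P·diag(64, 64)·P⁻¹ = [[−192, 448], [64, −128]] · [[2, 7], [1, 3]] = [[64, 0], [0, 64]].

0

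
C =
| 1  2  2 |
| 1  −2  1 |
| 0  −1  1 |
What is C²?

[[3, −4, 6], [−1, 5, 1], [−1, 1, 0]]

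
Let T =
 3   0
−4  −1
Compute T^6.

[[729, 0], [−728, 1]]

tr T = 2 and det T = −3, so the characteristic polynomial is λ² − (2)λ + (−3) with roots −1 and 3.
Eigenvectors give P = [[0, −1], [1, 1]] with P⁻¹ = [[1, 1], [−1, 0]], and T = P·diag(−1, 3)·P⁻¹.
Then T^6 = P·diag(1, 729)·P⁻¹ = [[0, −729], [1, 729]] · [[1, 1], [−1, 0]] = [[729, 0], [−728, 1]].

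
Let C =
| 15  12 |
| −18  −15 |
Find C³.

[[135, 108], [−162, −135]]

tr C = 0 and det C = −9, so the characteristic polynomial is λ² − (0)λ + (−9) with roots −3 and 3.
Eigenvectors give P = [[−2, −1], [3, 1]] with P⁻¹ = [[1, 1], [−3, −2]], and C = P·diag(−3, 3)·P⁻¹.
Then C³ = P·diag(−27, 27)·P⁻¹ = [[54, −27], [−81, 27]] · [[1, 1], [−3, −2]] = [[135, 108], [−162, −135]].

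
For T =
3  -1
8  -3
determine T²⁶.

[[1, 0], [0, 1]]

T² = I (check: tr T = 0 and det T = -1), so T²⁶ = I since 26 is even.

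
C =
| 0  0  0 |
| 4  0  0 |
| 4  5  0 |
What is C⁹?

[[0, 0, 0], [0, 0, 0], [0, 0, 0]]

C is strictly triangular, hence nilpotent: C³ = 0, so C⁹ = 0.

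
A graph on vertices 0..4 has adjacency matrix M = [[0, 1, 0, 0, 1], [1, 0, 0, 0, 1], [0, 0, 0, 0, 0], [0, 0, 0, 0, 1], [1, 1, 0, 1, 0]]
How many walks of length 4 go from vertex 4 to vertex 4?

11

The number of length-4 walks from vertex 4 to vertex 4 is entry (4,4) of M⁴, where M is the adjacency matrix.
M² = [[2, 1, 0, 1, 1], [1, 2, 0, 1, 1], [0, 0, 0, 0, 0], [1, 1, 0, 1, 0], [1, 1, 0, 0, 3]]
M³ = [[2, 3, 0, 1, 4], [3, 2, 0, 1, 4], [0, 0, 0, 0, 0], [1, 1, 0, 0, 3], [4, 4, 0, 3, 2]]
M⁴ = [[7, 6, 0, 4, 6], [6, 7, 0, 4, 6], [0, 0, 0, 0, 0], [4, 4, 0, 3, 2], [6, 6, 0, 2, 11]]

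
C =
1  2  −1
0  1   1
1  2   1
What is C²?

[[0, 2, 0], [1, 3, 2], [2, 6, 2]]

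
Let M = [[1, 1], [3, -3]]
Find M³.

[[-2, 10], [30, -42]]

M² = [[4, -2], [-6, 12]]
M³ = [[-2, 10], [30, -42]]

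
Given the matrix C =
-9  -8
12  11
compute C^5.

tr C = 2 and det C = -3, so the characteristic polynomial is λ² − (2)λ + (-3) with roots 3 and -1.
Eigenvectors give P = [[-2, -1], [3, 1]] with P⁻¹ = [[1, 1], [-3, -2]], and C = P·diag(3, -1)·P⁻¹.
Then C^5 = P·diag(243, -1)·P⁻¹ = [[-486, 1], [729, -1]] · [[1, 1], [-3, -2]] = [[-489, -488], [732, 731]].

[[-489, -488], [732, 731]]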